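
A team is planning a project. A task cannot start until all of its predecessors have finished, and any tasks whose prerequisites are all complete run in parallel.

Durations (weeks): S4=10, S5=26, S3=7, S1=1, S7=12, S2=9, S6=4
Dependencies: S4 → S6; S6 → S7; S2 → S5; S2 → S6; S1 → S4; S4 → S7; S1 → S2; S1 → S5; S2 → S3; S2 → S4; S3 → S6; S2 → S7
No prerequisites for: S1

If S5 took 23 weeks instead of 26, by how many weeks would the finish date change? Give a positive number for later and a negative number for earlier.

Actual critical path: S1→S2→S5 = 1+9+26 = 36 ⇒ 36 weeks.
S5 is on the critical path; changing it to 23 makes that path 33 weeks.
Now S1→S2→S4→S6→S7 = 1+9+10+4+12 = 36 is longest, so the finish becomes 36 weeks.
Change in finish: 36 − 36 = +0 weeks.

0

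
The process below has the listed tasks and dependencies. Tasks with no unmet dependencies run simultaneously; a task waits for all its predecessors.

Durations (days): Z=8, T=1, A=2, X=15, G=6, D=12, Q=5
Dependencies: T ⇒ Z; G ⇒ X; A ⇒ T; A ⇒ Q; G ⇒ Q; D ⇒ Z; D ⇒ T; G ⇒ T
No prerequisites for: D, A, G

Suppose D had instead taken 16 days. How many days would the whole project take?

25

Critical path before the change: D→T→Z = 12+1+8 = 21 giving 21 days.
D lies on that path, so at 16 days the path becomes 25 days.
The critical path is still D→T→Z; finish is now 25 days.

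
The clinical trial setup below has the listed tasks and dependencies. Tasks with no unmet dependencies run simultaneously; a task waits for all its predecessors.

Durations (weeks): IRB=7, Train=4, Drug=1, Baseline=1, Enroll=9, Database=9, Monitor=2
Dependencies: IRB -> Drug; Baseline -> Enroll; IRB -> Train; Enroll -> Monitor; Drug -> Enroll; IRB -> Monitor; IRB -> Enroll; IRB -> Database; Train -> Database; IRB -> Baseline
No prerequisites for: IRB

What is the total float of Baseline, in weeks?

IRB→Train→Database = 7+4+9 = 20 sets the makespan at 20 weeks.
Longest path through Baseline: 19 weeks (earliest finish 8, latest finish 9).
Float = 20 − 19 = 1.

1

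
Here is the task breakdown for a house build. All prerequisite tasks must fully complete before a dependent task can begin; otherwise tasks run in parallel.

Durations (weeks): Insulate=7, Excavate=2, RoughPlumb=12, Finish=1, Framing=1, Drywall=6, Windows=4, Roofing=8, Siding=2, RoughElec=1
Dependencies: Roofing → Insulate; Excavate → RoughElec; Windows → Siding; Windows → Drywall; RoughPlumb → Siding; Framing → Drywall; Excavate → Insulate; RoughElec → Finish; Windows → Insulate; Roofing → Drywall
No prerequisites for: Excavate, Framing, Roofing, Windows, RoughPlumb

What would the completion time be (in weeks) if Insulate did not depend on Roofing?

With the dependency in place, Roofing→Insulate = 8+7 = 15 sets the finish at 15 weeks.
Without Roofing→Insulate, Insulate's earliest start moves from 8 to 4.
The longest chain is now Roofing→Drywall = 8+6 = 14, so the schedule takes 14 weeks.

14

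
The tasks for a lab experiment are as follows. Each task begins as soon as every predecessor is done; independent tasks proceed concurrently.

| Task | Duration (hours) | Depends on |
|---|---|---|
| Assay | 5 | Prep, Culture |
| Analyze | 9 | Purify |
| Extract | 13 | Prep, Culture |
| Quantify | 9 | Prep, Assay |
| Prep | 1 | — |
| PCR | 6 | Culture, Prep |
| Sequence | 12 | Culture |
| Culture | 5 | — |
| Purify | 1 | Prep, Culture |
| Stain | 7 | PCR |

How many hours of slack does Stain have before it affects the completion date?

The longest chain is Culture→Assay→Quantify = 5+5+9 = 19; overall finish 19 hours.
The longest chain containing Stain totals 18 hours.
So Stain can slip 19 − 18 = 1 hour.

1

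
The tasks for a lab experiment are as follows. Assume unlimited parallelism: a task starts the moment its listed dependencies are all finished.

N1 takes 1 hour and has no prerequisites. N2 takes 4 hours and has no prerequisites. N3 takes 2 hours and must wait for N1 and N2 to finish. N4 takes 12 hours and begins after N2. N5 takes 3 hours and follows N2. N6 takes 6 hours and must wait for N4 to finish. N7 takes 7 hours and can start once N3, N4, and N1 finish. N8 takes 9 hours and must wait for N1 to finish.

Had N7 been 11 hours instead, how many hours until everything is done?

27

As given, the longest chain is N2→N4→N7 = 4+12+7 = 23, so the finish is 23 hours.
N7 lies on that path, so at 11 hours the path becomes 27 hours.
That remains the longest chain; total 27 hours.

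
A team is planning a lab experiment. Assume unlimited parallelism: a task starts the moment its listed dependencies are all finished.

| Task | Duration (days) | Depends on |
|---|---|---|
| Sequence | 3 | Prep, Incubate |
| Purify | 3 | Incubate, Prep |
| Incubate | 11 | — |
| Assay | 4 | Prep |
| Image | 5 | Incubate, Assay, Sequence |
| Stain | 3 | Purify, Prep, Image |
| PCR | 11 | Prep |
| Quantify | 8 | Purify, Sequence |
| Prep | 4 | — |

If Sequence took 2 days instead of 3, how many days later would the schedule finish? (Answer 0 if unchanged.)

Actual critical path: Incubate→Sequence→Image→Stain = 11+3+5+3 = 22 ⇒ 22 days.
Sequence lies on that path, so at 2 days the path becomes 21 days.
The binding chain switches to Incubate→Purify→Quantify = 11+3+8 = 22; finish 22 days.
Change in finish: 22 − 22 = +0 days.

0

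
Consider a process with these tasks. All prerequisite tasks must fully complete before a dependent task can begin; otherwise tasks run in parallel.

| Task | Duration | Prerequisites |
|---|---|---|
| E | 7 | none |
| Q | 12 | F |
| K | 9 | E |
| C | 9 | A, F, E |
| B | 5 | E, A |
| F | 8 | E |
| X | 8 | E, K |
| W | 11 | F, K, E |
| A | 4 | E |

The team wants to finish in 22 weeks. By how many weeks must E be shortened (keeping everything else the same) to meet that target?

Current finish: 27 weeks; target: 22.
E is on every critical path, so each week cut from E cuts the finish by one (this holds down to a finish of 21).
Need 27 − 22 = 5 weeks off E → E becomes 2 weeks, finish becomes 22.

5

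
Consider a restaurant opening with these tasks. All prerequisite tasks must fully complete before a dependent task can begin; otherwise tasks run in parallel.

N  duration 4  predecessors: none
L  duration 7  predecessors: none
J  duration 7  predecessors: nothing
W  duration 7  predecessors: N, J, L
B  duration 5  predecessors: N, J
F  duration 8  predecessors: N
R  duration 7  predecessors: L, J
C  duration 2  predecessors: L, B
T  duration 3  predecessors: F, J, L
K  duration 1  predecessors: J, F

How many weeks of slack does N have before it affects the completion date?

Critical path: N→F→T = 4+8+3 = 15, so the finish is 15 weeks.
The longest chain containing N totals 15 weeks.
Slack of N = 0 − 0 = 0 weeks.

0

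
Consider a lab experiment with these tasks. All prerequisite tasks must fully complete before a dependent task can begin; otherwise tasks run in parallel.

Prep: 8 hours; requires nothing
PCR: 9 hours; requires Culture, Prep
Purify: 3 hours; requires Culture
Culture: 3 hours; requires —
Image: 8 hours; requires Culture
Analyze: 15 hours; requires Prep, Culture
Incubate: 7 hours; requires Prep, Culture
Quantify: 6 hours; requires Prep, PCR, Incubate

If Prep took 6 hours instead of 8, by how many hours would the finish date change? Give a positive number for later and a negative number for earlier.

Critical path before the change: Prep→PCR→Quantify = 8+9+6 = 23 giving 23 hours.
Prep lies on that path, so at 6 hours the path becomes 21 hours.
That remains the longest chain; total 21 hours.
Change in finish: 21 − 23 = -2 hours.

-2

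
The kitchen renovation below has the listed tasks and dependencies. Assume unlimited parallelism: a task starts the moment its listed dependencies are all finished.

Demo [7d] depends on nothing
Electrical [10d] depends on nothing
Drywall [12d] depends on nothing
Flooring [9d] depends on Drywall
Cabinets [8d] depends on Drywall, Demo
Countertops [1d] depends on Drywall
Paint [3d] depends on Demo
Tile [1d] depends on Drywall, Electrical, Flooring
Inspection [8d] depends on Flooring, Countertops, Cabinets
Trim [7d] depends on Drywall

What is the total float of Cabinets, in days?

1

Drywall→Flooring→Inspection = 12+9+8 = 29 sets the makespan at 29 days.
Cabinets finishes as early as 20 and must finish by 21.
Float = 29 − 28 = 1.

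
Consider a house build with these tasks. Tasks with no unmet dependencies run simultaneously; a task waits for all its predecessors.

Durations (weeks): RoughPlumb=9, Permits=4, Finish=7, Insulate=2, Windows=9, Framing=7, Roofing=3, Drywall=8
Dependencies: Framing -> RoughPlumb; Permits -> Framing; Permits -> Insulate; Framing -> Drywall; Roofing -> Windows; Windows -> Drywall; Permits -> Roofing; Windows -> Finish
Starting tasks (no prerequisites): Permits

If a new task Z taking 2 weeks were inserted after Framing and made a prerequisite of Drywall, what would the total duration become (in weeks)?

24

Originally the house build takes 24 weeks.
With Z inserted, Drywall now waits for max(Windows, Framing, Z).
New critical path: Permits→Roofing→Windows→Drywall = 4+3+9+8 = 24 ⇒ 24 weeks.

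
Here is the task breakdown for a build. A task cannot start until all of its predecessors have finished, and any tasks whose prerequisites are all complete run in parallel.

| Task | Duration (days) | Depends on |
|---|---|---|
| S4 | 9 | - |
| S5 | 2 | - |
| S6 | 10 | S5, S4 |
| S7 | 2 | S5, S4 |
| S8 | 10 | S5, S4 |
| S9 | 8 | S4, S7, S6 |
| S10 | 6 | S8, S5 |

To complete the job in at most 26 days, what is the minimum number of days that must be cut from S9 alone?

1

Current finish: 27 days; target: 26.
S9 is on every critical path, so each day cut from S9 cuts the finish by one (this holds down to a finish of 25).
Need 27 − 26 = 1 day off S9 → S9 becomes 7 days, finish becomes 26.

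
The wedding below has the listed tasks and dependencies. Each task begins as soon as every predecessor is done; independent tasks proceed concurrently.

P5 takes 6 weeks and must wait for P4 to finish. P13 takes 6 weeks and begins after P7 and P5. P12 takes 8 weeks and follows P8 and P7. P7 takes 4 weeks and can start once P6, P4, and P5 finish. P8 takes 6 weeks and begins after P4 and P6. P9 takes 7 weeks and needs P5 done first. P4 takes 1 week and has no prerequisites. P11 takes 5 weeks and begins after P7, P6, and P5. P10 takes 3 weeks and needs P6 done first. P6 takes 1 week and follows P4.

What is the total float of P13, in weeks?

2

Critical path: P4→P5→P7→P12 = 1+6+4+8 = 19, so the finish is 19 weeks.
P13 finishes as early as 17 and must finish by 19.
So P13 can slip 19 − 17 = 2 weeks.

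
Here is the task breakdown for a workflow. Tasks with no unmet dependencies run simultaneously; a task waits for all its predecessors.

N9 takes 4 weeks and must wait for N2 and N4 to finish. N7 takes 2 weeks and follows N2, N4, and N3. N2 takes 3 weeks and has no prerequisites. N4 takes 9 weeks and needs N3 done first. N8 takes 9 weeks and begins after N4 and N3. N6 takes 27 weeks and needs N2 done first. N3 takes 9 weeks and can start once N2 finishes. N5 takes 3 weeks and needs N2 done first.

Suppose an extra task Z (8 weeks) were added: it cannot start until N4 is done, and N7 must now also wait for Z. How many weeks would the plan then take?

Originally the plan takes 30 weeks.
With Z inserted, N7 now waits for max(N2, N4, N3, Z).
New critical path: N2→N3→N4→Z→N7 = 3+9+9+8+2 = 31 ⇒ 31 weeks.

31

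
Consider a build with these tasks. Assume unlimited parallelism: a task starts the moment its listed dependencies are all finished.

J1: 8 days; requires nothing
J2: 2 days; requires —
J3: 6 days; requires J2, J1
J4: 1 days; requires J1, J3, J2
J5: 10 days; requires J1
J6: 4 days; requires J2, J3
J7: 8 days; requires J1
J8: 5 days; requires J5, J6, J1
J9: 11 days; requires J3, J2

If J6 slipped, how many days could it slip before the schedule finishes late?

2

Critical path: J1→J3→J9 = 8+6+11 = 25, so the finish is 25 days.
The longest chain containing J6 totals 23 days.
Slack of J6 = 16 − 14 = 2 days.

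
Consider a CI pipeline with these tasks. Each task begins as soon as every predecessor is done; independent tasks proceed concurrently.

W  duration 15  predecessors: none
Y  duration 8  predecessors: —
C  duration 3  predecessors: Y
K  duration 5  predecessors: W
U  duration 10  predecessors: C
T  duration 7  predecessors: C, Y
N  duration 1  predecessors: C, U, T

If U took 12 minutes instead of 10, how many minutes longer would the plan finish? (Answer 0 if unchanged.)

2

The binding path is Y→C→U→N = 8+3+10+1 = 22; finish at 22 minutes.
U is on the critical path; changing it to 12 makes that path 24 minutes.
That remains the longest chain; total 24 minutes.
Change in finish: 24 − 22 = +2 minutes.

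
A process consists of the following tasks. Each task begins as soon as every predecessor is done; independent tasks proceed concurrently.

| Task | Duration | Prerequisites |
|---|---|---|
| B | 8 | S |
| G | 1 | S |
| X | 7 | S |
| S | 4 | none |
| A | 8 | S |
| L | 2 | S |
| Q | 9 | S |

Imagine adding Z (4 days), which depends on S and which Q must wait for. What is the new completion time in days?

17

Originally the plan takes 13 days.
With Z inserted, Q now waits for max(S, Z).
New critical path: S→Z→Q = 4+4+9 = 17 ⇒ 17 days.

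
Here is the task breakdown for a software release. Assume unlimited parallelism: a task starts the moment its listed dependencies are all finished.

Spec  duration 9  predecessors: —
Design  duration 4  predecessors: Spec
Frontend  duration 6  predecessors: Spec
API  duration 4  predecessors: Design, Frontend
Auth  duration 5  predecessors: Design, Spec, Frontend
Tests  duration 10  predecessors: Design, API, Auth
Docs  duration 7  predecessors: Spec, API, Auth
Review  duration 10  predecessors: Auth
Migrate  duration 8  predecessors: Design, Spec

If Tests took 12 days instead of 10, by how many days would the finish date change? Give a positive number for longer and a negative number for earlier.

2

Critical path before the change: Spec→Frontend→Auth→Tests = 9+6+5+10 = 30 giving 30 days.
Tests lies on that path, so at 12 days the path becomes 32 days.
That remains the longest chain; total 32 days.
Change in finish: 32 − 30 = +2 days.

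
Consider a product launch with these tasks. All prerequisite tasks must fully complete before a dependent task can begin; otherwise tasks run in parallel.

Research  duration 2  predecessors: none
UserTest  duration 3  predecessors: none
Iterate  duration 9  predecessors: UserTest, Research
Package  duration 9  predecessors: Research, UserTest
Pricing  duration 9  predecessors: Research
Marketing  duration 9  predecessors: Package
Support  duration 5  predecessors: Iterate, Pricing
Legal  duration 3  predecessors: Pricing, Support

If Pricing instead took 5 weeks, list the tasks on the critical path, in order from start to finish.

UserTest, Package, Marketing

Actual critical path: UserTest→Package→Marketing = 3+9+9 = 21 ⇒ 21 weeks.
The longest path through Pricing is only 19 weeks, so Pricing has float 2.
The critical path is still UserTest→Package→Marketing; finish is now 21 weeks.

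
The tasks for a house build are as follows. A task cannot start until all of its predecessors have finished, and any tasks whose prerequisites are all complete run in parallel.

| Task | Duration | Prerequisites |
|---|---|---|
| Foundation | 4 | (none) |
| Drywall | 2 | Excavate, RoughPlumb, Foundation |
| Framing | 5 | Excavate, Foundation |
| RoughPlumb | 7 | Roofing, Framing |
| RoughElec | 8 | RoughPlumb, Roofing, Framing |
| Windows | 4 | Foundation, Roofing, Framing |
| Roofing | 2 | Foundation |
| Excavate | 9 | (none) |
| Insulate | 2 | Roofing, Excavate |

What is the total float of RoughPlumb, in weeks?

0

Critical path: Excavate→Framing→RoughPlumb→RoughElec = 9+5+7+8 = 29, so the finish is 29 weeks.
The longest chain containing RoughPlumb totals 29 weeks.
So RoughPlumb can slip 21 − 21 = 0 weeks.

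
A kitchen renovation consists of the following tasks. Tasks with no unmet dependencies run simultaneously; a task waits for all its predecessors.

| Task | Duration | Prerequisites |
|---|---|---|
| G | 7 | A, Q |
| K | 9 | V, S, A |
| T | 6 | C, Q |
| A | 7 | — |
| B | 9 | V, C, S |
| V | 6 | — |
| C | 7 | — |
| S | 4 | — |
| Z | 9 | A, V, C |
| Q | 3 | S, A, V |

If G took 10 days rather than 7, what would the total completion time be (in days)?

The binding path is A→Q→G = 7+3+7 = 17; finish at 17 days.
G lies on that path, so at 10 days the path becomes 20 days.
No other chain overtakes it, so the finish is 20 days.

20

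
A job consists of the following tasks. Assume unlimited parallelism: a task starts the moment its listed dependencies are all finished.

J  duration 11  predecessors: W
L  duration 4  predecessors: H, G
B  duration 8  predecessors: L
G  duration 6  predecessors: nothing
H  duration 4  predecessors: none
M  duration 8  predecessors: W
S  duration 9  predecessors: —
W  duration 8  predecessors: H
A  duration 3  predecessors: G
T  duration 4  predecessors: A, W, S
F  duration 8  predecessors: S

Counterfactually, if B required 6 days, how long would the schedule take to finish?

Baseline: H→W→J = 4+8+11 = 23 → 23 days.
B is off the critical path — its longest chain is 18 days, giving 5 of slack.
The critical path is still H→W→J; finish is now 23 days.

23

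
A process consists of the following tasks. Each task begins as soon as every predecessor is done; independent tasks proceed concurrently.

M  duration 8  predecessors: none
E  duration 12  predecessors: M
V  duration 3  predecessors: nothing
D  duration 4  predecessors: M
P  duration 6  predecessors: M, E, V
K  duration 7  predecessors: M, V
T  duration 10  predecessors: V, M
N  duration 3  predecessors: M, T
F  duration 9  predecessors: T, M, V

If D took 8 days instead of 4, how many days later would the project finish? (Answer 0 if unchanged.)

As given, the longest chain is M→T→F = 8+10+9 = 27, so the finish is 27 days.
The longest path through D is only 12 days, so D has float 15.
That remains the longest chain; total 27 days.
Change in finish: 27 − 27 = +0 days.

0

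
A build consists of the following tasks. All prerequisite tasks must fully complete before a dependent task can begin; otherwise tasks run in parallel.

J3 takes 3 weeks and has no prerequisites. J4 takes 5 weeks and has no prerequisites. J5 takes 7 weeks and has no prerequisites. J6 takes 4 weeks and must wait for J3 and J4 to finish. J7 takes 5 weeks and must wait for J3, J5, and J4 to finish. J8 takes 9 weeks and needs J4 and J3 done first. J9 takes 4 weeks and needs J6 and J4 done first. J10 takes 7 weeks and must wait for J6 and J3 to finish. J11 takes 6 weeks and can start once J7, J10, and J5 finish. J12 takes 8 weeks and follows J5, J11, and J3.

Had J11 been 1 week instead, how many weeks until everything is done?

25

Baseline: J4→J6→J10→J11→J12 = 5+4+7+6+8 = 30 → 30 weeks.
J11 lies on that path, so at 1 week the path becomes 25 weeks.
That remains the longest chain; total 25 weeks.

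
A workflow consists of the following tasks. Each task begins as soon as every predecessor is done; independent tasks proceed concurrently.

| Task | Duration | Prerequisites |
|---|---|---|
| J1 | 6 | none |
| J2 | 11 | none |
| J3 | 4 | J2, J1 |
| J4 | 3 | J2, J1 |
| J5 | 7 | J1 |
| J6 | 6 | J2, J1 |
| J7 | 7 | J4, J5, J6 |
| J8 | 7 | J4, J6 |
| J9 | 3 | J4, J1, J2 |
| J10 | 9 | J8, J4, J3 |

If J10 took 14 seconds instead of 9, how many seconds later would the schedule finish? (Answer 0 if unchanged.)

Baseline: J2→J6→J8→J10 = 11+6+7+9 = 33 → 33 seconds.
Since J10 is critical, the +5 change carries straight to that chain (now 38 seconds).
That remains the longest chain; total 38 seconds.
Change in finish: 38 − 33 = +5 seconds.

5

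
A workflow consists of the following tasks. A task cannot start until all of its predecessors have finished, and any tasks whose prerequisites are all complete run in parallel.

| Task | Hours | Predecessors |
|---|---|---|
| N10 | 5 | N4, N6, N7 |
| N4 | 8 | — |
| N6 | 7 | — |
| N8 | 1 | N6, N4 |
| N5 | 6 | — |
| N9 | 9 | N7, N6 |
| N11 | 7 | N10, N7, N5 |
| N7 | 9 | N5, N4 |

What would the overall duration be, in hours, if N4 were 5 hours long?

The binding path is N4→N7→N10→N11 = 8+9+5+7 = 29; finish at 29 hours.
Since N4 is critical, the -3 change carries straight to that chain (now 26 hours).
New critical path: N5→N7→N10→N11 = 6+9+5+7 = 27 ⇒ 27 hours.

27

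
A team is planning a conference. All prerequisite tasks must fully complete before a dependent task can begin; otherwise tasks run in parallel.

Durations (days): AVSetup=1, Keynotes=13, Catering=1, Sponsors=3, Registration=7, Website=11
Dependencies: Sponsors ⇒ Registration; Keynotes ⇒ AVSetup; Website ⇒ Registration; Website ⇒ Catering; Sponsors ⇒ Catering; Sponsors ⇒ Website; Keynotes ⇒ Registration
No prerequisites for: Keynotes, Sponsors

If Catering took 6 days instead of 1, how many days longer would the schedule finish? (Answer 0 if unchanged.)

0

The binding path is Sponsors→Website→Registration = 3+11+7 = 21; finish at 21 days.
Catering has 6 days of float (longest path through it is 15).
The critical path is still Sponsors→Website→Registration; finish is now 21 days.
Change in finish: 21 − 21 = +0 days.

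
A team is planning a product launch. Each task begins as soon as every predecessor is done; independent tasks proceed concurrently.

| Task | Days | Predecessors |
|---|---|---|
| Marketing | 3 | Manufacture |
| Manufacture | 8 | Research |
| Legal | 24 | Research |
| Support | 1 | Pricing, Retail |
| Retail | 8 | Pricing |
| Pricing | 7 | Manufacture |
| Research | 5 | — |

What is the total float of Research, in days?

0

Critical path: Research→Manufacture→Pricing→Retail→Support = 5+8+7+8+1 = 29, so the finish is 29 days.
Research finishes as early as 5 and must finish by 5.
So Research can slip 5 − 5 = 0 days.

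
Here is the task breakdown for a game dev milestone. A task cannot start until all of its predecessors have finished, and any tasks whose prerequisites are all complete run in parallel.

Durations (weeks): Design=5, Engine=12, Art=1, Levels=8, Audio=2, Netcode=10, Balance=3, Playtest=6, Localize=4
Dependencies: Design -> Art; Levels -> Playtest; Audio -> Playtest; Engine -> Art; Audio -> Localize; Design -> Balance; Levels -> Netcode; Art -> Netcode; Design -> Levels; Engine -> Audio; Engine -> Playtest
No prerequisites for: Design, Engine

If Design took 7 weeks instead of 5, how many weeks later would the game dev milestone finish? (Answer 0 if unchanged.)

Actual critical path: Design→Levels→Netcode = 5+8+10 = 23 ⇒ 23 weeks.
Design lies on that path, so at 7 weeks the path becomes 25 weeks.
That remains the longest chain; total 25 weeks.
Change in finish: 25 − 23 = +2 weeks.

2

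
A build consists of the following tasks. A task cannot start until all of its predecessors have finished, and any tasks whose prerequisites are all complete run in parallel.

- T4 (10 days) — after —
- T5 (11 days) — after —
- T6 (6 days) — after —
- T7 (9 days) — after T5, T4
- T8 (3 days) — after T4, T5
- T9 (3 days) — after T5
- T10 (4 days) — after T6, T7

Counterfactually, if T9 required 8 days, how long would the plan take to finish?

24

Baseline: T5→T7→T10 = 11+9+4 = 24 → 24 days.
The longest path through T9 is only 14 days, so T9 has float 10.
The critical path is still T5→T7→T10; finish is now 24 days.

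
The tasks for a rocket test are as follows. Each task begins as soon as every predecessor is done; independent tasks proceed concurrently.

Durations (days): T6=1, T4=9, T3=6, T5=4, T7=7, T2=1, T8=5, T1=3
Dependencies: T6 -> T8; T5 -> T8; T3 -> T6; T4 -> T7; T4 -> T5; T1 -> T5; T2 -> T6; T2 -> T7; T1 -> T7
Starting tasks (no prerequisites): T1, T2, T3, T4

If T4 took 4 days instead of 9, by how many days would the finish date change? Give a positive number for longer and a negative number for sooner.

Actual critical path: T4→T5→T8 = 9+4+5 = 18 ⇒ 18 days.
Since T4 is critical, the -5 change carries straight to that chain (now 13 days).
That remains the longest chain; total 13 days.
Change in finish: 13 − 18 = -5 days.

-5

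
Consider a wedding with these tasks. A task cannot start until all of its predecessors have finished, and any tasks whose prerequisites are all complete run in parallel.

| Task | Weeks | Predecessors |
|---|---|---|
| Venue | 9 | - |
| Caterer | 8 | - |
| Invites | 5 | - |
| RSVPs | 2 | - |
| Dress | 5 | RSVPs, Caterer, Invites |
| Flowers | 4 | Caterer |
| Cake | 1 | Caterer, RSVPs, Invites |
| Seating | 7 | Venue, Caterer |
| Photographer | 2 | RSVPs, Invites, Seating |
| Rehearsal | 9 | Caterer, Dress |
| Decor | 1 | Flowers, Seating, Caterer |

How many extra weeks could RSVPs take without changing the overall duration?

Caterer→Dress→Rehearsal = 8+5+9 = 22 sets the makespan at 22 weeks.
RSVPs finishes as early as 2 and must finish by 8.
Float = 22 − 16 = 6.

6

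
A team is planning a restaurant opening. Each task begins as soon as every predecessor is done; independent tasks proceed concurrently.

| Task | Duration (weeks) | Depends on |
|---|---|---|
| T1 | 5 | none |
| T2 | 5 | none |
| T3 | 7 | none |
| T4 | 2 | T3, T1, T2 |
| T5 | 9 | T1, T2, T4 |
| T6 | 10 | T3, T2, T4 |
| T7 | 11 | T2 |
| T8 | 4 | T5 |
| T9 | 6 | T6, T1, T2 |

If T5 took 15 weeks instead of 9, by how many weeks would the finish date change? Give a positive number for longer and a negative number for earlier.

Critical path before the change: T3→T4→T6→T9 = 7+2+10+6 = 25 giving 25 weeks.
T5 is off the critical path — its longest chain is 22 weeks, giving 3 of slack.
Now T3→T4→T5→T8 = 7+2+15+4 = 28 is longest, so the finish becomes 28 weeks.
Change in finish: 28 − 25 = +3 weeks.

3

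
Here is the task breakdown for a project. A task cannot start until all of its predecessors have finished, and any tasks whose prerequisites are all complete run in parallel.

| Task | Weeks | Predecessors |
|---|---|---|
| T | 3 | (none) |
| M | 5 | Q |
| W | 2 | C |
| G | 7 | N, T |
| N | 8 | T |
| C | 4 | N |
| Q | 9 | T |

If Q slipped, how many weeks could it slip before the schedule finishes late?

T→N→G = 3+8+7 = 18 sets the makespan at 18 weeks.
Longest path through Q: 17 weeks (earliest finish 12, latest finish 13).
Float = 18 − 17 = 1.

1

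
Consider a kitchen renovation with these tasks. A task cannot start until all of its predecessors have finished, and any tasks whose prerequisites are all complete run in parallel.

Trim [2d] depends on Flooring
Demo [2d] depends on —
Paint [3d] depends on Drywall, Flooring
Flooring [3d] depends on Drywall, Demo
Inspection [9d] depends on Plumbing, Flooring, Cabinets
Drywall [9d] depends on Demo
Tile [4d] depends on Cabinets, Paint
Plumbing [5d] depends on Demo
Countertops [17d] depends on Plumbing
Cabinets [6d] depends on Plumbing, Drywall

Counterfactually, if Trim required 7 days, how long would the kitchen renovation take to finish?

As given, the longest chain is Demo→Drywall→Cabinets→Inspection = 2+9+6+9 = 26, so the finish is 26 days.
The longest path through Trim is only 16 days, so Trim has float 10.
No other chain overtakes it, so the finish is 26 days.

26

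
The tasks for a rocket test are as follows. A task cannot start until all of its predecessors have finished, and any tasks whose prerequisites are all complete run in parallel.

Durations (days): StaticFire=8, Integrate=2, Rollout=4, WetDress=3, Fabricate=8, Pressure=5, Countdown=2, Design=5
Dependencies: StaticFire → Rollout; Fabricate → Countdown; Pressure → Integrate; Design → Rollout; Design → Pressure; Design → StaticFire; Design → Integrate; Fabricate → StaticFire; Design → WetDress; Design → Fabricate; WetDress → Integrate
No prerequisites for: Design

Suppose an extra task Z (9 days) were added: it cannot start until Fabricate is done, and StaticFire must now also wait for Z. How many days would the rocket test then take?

Originally the rocket test takes 25 days.
With Z inserted, StaticFire now waits for max(Fabricate, Design, Z).
New critical path: Design→Fabricate→Z→StaticFire→Rollout = 5+8+9+8+4 = 34 ⇒ 34 days.

34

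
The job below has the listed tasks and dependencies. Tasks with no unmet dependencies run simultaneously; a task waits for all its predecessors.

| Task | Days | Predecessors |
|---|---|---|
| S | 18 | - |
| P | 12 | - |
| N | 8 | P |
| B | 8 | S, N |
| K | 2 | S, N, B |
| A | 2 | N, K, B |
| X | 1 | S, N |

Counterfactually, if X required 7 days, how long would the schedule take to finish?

The binding path is P→N→B→K→A = 12+8+8+2+2 = 32; finish at 32 days.
X is off the critical path — its longest chain is 21 days, giving 11 of slack.
That remains the longest chain; total 32 days.

32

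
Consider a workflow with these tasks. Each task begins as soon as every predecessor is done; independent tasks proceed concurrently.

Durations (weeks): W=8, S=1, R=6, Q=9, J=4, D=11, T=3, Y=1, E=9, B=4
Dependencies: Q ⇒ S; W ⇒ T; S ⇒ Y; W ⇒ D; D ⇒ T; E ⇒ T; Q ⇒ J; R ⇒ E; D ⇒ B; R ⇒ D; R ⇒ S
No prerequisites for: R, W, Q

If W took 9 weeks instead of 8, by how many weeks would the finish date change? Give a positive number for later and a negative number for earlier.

As given, the longest chain is W→D→B = 8+11+4 = 23, so the finish is 23 weeks.
W lies on that path, so at 9 weeks the path becomes 24 weeks.
That remains the longest chain; total 24 weeks.
Change in finish: 24 − 23 = +1 weeks.

1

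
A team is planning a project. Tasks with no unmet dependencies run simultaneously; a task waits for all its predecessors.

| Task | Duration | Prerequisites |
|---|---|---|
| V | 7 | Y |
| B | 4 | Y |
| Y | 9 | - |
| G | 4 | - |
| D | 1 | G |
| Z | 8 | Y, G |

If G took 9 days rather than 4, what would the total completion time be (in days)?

The binding path is Y→Z = 9+8 = 17; finish at 17 days.
The longest path through G is only 12 days, so G has float 5.
New critical path: G→Z = 9+8 = 17 ⇒ 17 days.

17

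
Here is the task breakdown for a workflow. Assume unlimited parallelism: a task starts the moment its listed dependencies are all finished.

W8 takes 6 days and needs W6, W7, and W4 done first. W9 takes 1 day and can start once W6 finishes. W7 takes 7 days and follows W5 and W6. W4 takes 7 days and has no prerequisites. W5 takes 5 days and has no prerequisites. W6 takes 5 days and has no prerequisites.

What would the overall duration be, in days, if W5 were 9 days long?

22

Critical path before the change: W5→W7→W8 = 5+7+6 = 18 giving 18 days.
W5 lies on that path, so at 9 days the path becomes 22 days.
That remains the longest chain; total 22 days.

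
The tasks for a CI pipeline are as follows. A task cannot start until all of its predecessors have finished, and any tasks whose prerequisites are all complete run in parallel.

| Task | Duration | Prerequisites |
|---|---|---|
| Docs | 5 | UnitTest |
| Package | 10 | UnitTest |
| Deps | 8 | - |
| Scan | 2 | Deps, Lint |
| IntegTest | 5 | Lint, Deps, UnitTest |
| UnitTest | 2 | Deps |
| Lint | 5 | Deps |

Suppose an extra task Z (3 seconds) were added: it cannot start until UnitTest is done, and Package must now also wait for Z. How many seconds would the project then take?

23

Originally the project takes 20 seconds.
With Z inserted, Package now waits for max(UnitTest, Z).
New critical path: Deps→UnitTest→Z→Package = 8+2+3+10 = 23 ⇒ 23 seconds.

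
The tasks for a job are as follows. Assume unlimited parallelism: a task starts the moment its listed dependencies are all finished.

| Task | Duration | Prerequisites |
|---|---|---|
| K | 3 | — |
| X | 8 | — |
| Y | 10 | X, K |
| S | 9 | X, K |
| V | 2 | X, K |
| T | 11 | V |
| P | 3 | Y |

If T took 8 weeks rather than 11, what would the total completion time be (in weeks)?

Critical path before the change: X→V→T = 8+2+11 = 21 giving 21 weeks.
T is on the critical path; changing it to 8 makes that path 18 weeks.
Now X→Y→P = 8+10+3 = 21 is longest, so the finish becomes 21 weeks.

21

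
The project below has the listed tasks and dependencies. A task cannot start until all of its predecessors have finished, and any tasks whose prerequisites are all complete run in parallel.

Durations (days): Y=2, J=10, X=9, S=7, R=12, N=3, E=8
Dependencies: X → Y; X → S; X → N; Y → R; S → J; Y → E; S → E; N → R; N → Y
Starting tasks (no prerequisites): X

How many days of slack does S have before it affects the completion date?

0

Critical path: X→N→Y→R = 9+3+2+12 = 26, so the finish is 26 days.
The longest chain containing S totals 26 days.
Float = 26 − 26 = 0.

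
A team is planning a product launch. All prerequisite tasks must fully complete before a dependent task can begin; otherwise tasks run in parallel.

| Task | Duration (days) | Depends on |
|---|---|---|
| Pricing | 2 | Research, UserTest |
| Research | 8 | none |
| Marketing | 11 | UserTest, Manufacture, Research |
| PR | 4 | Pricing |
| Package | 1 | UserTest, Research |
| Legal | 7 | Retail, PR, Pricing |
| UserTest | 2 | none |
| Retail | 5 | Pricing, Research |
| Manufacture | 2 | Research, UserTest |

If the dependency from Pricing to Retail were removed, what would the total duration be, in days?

Before: longest chain Research→Pricing→Retail→Legal = 8+2+5+7 = 22, finish 22.
Without Pricing→Retail, Retail's earliest start moves from 10 to 8.
The longest chain is now Research→Manufacture→Marketing = 8+2+11 = 21, so the project takes 21 days.

21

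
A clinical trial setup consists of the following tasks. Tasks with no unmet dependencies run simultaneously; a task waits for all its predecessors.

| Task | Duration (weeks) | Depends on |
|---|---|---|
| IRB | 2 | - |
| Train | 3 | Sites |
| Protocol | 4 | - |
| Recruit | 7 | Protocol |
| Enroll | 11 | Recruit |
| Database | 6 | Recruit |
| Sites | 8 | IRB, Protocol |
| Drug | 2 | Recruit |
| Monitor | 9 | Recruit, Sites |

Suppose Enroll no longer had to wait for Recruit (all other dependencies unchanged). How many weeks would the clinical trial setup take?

With the dependency in place, Protocol→Recruit→Enroll = 4+7+11 = 22 sets the finish at 22 weeks.
Without Recruit→Enroll, Enroll's earliest start moves from 11 to 0.
After: Protocol→Sites→Monitor = 4+8+9 = 21 → 21 weeks.

21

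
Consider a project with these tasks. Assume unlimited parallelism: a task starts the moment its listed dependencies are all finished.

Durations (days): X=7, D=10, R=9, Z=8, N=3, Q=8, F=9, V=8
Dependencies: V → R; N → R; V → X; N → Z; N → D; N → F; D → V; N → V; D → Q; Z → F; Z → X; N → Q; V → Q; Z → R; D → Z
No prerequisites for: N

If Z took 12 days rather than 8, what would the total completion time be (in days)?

Baseline: N→D→Z→F = 3+10+8+9 = 30 → 30 days.
Z lies on that path, so at 12 days the path becomes 34 days.
That remains the longest chain; total 34 days.

34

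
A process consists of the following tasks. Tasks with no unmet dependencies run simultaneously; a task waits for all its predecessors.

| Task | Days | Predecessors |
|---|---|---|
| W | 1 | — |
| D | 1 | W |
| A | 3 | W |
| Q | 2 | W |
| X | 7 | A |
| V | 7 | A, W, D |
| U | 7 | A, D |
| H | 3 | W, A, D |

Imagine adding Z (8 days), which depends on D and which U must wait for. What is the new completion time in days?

17

Originally the project takes 11 days.
With Z inserted, U now waits for max(A, D, Z).
New critical path: W→D→Z→U = 1+1+8+7 = 17 ⇒ 17 days.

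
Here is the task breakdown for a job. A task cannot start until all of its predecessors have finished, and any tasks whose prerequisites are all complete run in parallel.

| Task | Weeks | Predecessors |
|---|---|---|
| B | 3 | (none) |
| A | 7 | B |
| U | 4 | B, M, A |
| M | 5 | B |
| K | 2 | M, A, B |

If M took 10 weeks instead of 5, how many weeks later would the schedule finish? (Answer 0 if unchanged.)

3

The binding path is B→A→U = 3+7+4 = 14; finish at 14 weeks.
M has 2 weeks of float (longest path through it is 12).
Now B→M→U = 3+10+4 = 17 is longest, so the finish becomes 17 weeks.
Change in finish: 17 − 14 = +3 weeks.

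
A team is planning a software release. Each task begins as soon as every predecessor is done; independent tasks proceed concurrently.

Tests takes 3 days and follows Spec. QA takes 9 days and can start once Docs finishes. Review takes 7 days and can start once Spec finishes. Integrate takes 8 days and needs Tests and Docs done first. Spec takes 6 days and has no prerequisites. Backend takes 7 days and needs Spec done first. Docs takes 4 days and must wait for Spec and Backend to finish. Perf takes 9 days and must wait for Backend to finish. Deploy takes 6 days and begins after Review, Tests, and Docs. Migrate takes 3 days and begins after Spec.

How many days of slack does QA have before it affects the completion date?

The longest chain is Spec→Backend→Docs→QA = 6+7+4+9 = 26; overall finish 26 days.
Longest path through QA: 26 days (earliest finish 26, latest finish 26).
Slack of QA = 17 − 17 = 0 days.

0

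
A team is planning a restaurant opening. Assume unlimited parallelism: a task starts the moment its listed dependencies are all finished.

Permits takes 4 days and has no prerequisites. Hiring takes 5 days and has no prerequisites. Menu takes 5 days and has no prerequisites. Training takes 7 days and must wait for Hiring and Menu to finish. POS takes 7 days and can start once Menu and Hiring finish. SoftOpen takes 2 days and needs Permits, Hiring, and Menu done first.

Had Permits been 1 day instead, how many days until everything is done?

Critical path before the change: Hiring→Training = 5+7 = 12 giving 12 days.
Permits is off the critical path — its longest chain is 6 days, giving 6 of slack.
No other chain overtakes it, so the finish is 12 days.

12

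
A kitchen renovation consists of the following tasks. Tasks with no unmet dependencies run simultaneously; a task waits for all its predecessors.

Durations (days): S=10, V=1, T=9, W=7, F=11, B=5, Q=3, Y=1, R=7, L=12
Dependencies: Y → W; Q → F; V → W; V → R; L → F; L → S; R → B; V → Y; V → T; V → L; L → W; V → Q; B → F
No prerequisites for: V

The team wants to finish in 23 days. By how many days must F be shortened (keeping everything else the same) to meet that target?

Current finish: 24 days; target: 23.
F is on every critical path, so each day cut from F cuts the finish by one (this holds down to a finish of 23).
Need 24 − 23 = 1 day off F → F becomes 10 days, finish becomes 23.

1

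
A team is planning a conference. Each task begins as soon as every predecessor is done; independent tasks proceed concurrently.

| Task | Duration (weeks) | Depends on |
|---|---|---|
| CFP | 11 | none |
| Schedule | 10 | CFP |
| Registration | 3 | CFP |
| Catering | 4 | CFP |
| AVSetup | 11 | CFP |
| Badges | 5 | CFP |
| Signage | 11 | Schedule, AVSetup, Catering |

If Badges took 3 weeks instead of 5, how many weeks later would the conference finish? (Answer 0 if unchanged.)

0

Actual critical path: CFP→AVSetup→Signage = 11+11+11 = 33 ⇒ 33 weeks.
Badges has 17 weeks of float (longest path through it is 16).
That remains the longest chain; total 33 weeks.
Change in finish: 33 − 33 = +0 weeks.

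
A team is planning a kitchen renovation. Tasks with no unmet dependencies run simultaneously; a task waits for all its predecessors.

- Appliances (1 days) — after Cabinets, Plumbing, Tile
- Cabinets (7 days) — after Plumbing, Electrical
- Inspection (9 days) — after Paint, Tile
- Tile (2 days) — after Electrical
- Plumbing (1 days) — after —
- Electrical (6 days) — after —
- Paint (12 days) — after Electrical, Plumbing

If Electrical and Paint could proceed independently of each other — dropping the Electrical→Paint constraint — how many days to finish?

22

Before: longest chain Electrical→Paint→Inspection = 6+12+9 = 27, finish 27.
Without Electrical→Paint, Paint's earliest start moves from 6 to 1.
New critical path: Plumbing→Paint→Inspection = 1+12+9 = 22 ⇒ 22 days.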